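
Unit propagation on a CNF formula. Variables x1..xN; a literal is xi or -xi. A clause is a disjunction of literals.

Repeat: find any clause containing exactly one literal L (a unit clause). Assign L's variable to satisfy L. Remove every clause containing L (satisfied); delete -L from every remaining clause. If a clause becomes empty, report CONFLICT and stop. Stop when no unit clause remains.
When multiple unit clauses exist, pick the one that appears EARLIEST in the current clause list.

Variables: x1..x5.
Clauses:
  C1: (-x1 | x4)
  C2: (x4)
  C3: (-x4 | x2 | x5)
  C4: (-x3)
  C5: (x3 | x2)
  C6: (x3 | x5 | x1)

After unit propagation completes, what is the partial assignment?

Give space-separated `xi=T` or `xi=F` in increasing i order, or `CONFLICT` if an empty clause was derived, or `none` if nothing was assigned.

unit clause [4] forces x4=T; simplify:
  drop -4 from [-4, 2, 5] -> [2, 5]
  satisfied 2 clause(s); 4 remain; assigned so far: [4]
unit clause [-3] forces x3=F; simplify:
  drop 3 from [3, 2] -> [2]
  drop 3 from [3, 5, 1] -> [5, 1]
  satisfied 1 clause(s); 3 remain; assigned so far: [3, 4]
unit clause [2] forces x2=T; simplify:
  satisfied 2 clause(s); 1 remain; assigned so far: [2, 3, 4]

Answer: x2=T x3=F x4=T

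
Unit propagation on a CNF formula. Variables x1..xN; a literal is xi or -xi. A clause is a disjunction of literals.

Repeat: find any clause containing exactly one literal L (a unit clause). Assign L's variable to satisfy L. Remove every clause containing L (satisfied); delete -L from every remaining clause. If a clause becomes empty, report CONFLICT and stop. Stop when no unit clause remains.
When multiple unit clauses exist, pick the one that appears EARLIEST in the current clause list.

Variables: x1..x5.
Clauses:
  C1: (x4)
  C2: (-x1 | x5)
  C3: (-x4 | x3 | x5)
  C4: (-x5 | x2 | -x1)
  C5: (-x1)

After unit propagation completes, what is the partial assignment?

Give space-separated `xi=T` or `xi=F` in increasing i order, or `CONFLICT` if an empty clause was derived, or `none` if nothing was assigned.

unit clause [4] forces x4=T; simplify:
  drop -4 from [-4, 3, 5] -> [3, 5]
  satisfied 1 clause(s); 4 remain; assigned so far: [4]
unit clause [-1] forces x1=F; simplify:
  satisfied 3 clause(s); 1 remain; assigned so far: [1, 4]

Answer: x1=F x4=T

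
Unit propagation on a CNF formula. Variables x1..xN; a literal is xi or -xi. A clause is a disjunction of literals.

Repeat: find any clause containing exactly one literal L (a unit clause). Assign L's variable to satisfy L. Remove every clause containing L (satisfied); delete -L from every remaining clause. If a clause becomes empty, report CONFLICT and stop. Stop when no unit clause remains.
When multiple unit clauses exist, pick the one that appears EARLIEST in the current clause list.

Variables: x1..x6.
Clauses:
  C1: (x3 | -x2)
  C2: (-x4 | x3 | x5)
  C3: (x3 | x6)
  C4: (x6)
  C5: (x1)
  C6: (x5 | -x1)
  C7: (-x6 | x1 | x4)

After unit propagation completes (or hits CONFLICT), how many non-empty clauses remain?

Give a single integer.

Answer: 1

Derivation:
unit clause [6] forces x6=T; simplify:
  drop -6 from [-6, 1, 4] -> [1, 4]
  satisfied 2 clause(s); 5 remain; assigned so far: [6]
unit clause [1] forces x1=T; simplify:
  drop -1 from [5, -1] -> [5]
  satisfied 2 clause(s); 3 remain; assigned so far: [1, 6]
unit clause [5] forces x5=T; simplify:
  satisfied 2 clause(s); 1 remain; assigned so far: [1, 5, 6]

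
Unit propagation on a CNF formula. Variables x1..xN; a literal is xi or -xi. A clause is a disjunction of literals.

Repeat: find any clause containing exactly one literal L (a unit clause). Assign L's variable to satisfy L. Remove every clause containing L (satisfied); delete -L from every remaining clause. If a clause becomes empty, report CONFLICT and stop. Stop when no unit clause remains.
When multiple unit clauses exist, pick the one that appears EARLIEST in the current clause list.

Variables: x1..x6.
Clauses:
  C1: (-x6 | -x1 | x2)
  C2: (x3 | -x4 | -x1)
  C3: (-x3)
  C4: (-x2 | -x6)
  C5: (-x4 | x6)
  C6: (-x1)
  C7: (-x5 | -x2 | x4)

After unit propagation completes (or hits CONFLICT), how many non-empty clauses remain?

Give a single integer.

Answer: 3

Derivation:
unit clause [-3] forces x3=F; simplify:
  drop 3 from [3, -4, -1] -> [-4, -1]
  satisfied 1 clause(s); 6 remain; assigned so far: [3]
unit clause [-1] forces x1=F; simplify:
  satisfied 3 clause(s); 3 remain; assigned so far: [1, 3]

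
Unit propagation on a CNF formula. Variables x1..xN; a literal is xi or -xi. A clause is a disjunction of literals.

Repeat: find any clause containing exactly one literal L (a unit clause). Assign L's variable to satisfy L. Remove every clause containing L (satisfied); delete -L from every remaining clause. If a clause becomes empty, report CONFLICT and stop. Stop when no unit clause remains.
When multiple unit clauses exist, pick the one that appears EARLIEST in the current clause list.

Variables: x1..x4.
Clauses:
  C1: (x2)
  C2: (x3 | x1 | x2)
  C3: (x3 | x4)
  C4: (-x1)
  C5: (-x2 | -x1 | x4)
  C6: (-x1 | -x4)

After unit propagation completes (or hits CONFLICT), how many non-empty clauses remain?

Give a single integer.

Answer: 1

Derivation:
unit clause [2] forces x2=T; simplify:
  drop -2 from [-2, -1, 4] -> [-1, 4]
  satisfied 2 clause(s); 4 remain; assigned so far: [2]
unit clause [-1] forces x1=F; simplify:
  satisfied 3 clause(s); 1 remain; assigned so far: [1, 2]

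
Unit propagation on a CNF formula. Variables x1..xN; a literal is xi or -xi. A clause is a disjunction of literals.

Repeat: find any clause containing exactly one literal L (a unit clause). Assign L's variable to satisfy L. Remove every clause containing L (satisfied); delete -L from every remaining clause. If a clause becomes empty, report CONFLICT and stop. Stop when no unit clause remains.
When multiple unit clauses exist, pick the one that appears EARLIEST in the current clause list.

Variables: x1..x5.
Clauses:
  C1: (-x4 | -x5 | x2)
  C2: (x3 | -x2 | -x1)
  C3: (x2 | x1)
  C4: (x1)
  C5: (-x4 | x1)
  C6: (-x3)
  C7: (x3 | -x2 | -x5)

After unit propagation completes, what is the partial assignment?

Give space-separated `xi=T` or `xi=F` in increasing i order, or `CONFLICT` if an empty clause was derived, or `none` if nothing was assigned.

unit clause [1] forces x1=T; simplify:
  drop -1 from [3, -2, -1] -> [3, -2]
  satisfied 3 clause(s); 4 remain; assigned so far: [1]
unit clause [-3] forces x3=F; simplify:
  drop 3 from [3, -2] -> [-2]
  drop 3 from [3, -2, -5] -> [-2, -5]
  satisfied 1 clause(s); 3 remain; assigned so far: [1, 3]
unit clause [-2] forces x2=F; simplify:
  drop 2 from [-4, -5, 2] -> [-4, -5]
  satisfied 2 clause(s); 1 remain; assigned so far: [1, 2, 3]

Answer: x1=T x2=F x3=F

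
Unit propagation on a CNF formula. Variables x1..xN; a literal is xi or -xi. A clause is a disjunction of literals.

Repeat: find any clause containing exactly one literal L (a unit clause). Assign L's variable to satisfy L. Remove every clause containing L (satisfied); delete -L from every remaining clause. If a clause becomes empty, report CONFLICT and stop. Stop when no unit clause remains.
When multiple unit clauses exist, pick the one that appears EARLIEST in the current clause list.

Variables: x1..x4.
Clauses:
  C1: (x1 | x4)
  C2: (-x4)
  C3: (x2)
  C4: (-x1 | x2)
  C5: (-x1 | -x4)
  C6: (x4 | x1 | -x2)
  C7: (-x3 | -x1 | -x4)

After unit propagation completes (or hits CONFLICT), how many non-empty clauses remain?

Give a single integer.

unit clause [-4] forces x4=F; simplify:
  drop 4 from [1, 4] -> [1]
  drop 4 from [4, 1, -2] -> [1, -2]
  satisfied 3 clause(s); 4 remain; assigned so far: [4]
unit clause [1] forces x1=T; simplify:
  drop -1 from [-1, 2] -> [2]
  satisfied 2 clause(s); 2 remain; assigned so far: [1, 4]
unit clause [2] forces x2=T; simplify:
  satisfied 2 clause(s); 0 remain; assigned so far: [1, 2, 4]

Answer: 0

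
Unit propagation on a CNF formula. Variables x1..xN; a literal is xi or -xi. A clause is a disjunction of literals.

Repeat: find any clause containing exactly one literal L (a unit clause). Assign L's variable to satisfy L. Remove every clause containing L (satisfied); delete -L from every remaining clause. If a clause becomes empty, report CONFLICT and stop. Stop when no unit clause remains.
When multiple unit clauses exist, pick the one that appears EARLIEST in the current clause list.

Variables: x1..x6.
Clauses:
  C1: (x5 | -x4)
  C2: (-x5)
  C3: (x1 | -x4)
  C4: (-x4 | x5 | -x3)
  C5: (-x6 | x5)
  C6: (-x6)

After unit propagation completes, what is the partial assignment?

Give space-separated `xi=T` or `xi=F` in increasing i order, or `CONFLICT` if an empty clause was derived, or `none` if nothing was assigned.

unit clause [-5] forces x5=F; simplify:
  drop 5 from [5, -4] -> [-4]
  drop 5 from [-4, 5, -3] -> [-4, -3]
  drop 5 from [-6, 5] -> [-6]
  satisfied 1 clause(s); 5 remain; assigned so far: [5]
unit clause [-4] forces x4=F; simplify:
  satisfied 3 clause(s); 2 remain; assigned so far: [4, 5]
unit clause [-6] forces x6=F; simplify:
  satisfied 2 clause(s); 0 remain; assigned so far: [4, 5, 6]

Answer: x4=F x5=F x6=F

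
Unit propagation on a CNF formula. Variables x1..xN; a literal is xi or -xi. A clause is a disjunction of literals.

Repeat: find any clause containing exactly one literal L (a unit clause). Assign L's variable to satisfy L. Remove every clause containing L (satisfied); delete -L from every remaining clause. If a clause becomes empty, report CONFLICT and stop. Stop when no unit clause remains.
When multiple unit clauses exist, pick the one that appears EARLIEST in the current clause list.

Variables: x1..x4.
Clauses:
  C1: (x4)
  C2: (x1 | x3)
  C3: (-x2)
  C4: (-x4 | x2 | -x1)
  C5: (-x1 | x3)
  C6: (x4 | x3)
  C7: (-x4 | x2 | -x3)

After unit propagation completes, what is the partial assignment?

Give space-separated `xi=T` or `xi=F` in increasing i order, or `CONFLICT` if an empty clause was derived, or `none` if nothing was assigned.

Answer: CONFLICT

Derivation:
unit clause [4] forces x4=T; simplify:
  drop -4 from [-4, 2, -1] -> [2, -1]
  drop -4 from [-4, 2, -3] -> [2, -3]
  satisfied 2 clause(s); 5 remain; assigned so far: [4]
unit clause [-2] forces x2=F; simplify:
  drop 2 from [2, -1] -> [-1]
  drop 2 from [2, -3] -> [-3]
  satisfied 1 clause(s); 4 remain; assigned so far: [2, 4]
unit clause [-1] forces x1=F; simplify:
  drop 1 from [1, 3] -> [3]
  satisfied 2 clause(s); 2 remain; assigned so far: [1, 2, 4]
unit clause [3] forces x3=T; simplify:
  drop -3 from [-3] -> [] (empty!)
  satisfied 1 clause(s); 1 remain; assigned so far: [1, 2, 3, 4]
CONFLICT (empty clause)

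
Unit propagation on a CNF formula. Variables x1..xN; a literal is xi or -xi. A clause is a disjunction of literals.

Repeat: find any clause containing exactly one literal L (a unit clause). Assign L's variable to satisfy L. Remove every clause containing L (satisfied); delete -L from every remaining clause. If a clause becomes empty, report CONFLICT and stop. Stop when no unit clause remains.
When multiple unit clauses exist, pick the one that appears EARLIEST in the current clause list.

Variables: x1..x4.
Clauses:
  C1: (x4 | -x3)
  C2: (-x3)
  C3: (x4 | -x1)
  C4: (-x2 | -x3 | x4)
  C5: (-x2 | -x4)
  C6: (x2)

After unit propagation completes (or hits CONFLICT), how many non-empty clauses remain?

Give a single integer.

unit clause [-3] forces x3=F; simplify:
  satisfied 3 clause(s); 3 remain; assigned so far: [3]
unit clause [2] forces x2=T; simplify:
  drop -2 from [-2, -4] -> [-4]
  satisfied 1 clause(s); 2 remain; assigned so far: [2, 3]
unit clause [-4] forces x4=F; simplify:
  drop 4 from [4, -1] -> [-1]
  satisfied 1 clause(s); 1 remain; assigned so far: [2, 3, 4]
unit clause [-1] forces x1=F; simplify:
  satisfied 1 clause(s); 0 remain; assigned so far: [1, 2, 3, 4]

Answer: 0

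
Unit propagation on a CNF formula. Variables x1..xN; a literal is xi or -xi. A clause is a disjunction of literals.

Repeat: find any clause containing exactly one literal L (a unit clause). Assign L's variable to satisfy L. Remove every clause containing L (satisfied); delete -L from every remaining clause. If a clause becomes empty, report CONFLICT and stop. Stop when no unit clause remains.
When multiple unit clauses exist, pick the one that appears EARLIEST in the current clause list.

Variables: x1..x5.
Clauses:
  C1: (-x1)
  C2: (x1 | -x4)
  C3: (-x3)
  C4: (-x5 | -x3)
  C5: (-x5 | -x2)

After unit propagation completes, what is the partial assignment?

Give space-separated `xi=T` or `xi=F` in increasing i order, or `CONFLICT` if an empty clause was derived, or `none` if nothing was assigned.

unit clause [-1] forces x1=F; simplify:
  drop 1 from [1, -4] -> [-4]
  satisfied 1 clause(s); 4 remain; assigned so far: [1]
unit clause [-4] forces x4=F; simplify:
  satisfied 1 clause(s); 3 remain; assigned so far: [1, 4]
unit clause [-3] forces x3=F; simplify:
  satisfied 2 clause(s); 1 remain; assigned so far: [1, 3, 4]

Answer: x1=F x3=F x4=F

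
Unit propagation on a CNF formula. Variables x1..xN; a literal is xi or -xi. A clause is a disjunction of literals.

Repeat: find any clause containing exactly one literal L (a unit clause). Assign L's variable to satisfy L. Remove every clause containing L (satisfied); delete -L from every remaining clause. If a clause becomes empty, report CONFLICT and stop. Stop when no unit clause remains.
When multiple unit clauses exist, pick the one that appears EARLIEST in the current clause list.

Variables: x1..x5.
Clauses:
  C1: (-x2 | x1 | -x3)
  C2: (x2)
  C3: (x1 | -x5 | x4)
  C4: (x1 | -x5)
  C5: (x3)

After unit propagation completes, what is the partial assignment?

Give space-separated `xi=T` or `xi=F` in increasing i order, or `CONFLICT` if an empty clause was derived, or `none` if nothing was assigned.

Answer: x1=T x2=T x3=T

Derivation:
unit clause [2] forces x2=T; simplify:
  drop -2 from [-2, 1, -3] -> [1, -3]
  satisfied 1 clause(s); 4 remain; assigned so far: [2]
unit clause [3] forces x3=T; simplify:
  drop -3 from [1, -3] -> [1]
  satisfied 1 clause(s); 3 remain; assigned so far: [2, 3]
unit clause [1] forces x1=T; simplify:
  satisfied 3 clause(s); 0 remain; assigned so far: [1, 2, 3]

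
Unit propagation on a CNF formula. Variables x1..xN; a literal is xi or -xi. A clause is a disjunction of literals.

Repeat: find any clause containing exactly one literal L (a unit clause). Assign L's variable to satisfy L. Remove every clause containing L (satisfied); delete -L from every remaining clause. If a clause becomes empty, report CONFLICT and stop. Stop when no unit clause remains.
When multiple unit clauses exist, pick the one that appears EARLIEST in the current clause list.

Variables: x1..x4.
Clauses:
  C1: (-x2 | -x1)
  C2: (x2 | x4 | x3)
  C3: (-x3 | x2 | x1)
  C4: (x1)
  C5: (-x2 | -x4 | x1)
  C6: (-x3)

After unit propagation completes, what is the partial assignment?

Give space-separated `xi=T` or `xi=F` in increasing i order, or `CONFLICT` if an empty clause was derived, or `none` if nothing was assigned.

unit clause [1] forces x1=T; simplify:
  drop -1 from [-2, -1] -> [-2]
  satisfied 3 clause(s); 3 remain; assigned so far: [1]
unit clause [-2] forces x2=F; simplify:
  drop 2 from [2, 4, 3] -> [4, 3]
  satisfied 1 clause(s); 2 remain; assigned so far: [1, 2]
unit clause [-3] forces x3=F; simplify:
  drop 3 from [4, 3] -> [4]
  satisfied 1 clause(s); 1 remain; assigned so far: [1, 2, 3]
unit clause [4] forces x4=T; simplify:
  satisfied 1 clause(s); 0 remain; assigned so far: [1, 2, 3, 4]

Answer: x1=T x2=F x3=F x4=T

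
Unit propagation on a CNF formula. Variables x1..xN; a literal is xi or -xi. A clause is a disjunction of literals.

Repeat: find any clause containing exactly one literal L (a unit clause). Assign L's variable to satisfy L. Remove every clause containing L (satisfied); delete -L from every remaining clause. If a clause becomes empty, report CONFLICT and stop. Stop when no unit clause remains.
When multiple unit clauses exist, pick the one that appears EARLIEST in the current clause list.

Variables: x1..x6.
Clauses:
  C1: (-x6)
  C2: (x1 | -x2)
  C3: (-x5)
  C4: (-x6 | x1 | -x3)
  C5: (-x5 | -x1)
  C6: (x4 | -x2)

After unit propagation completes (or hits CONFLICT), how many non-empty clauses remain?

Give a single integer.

unit clause [-6] forces x6=F; simplify:
  satisfied 2 clause(s); 4 remain; assigned so far: [6]
unit clause [-5] forces x5=F; simplify:
  satisfied 2 clause(s); 2 remain; assigned so far: [5, 6]

Answer: 2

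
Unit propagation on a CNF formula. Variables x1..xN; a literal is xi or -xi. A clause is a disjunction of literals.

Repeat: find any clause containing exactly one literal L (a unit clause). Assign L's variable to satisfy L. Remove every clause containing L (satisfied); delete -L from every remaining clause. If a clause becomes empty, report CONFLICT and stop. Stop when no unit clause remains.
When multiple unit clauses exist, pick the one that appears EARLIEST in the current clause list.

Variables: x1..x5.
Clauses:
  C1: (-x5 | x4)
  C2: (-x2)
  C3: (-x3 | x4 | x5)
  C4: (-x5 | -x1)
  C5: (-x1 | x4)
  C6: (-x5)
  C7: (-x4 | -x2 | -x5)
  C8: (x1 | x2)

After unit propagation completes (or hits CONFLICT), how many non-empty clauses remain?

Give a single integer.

unit clause [-2] forces x2=F; simplify:
  drop 2 from [1, 2] -> [1]
  satisfied 2 clause(s); 6 remain; assigned so far: [2]
unit clause [-5] forces x5=F; simplify:
  drop 5 from [-3, 4, 5] -> [-3, 4]
  satisfied 3 clause(s); 3 remain; assigned so far: [2, 5]
unit clause [1] forces x1=T; simplify:
  drop -1 from [-1, 4] -> [4]
  satisfied 1 clause(s); 2 remain; assigned so far: [1, 2, 5]
unit clause [4] forces x4=T; simplify:
  satisfied 2 clause(s); 0 remain; assigned so far: [1, 2, 4, 5]

Answer: 0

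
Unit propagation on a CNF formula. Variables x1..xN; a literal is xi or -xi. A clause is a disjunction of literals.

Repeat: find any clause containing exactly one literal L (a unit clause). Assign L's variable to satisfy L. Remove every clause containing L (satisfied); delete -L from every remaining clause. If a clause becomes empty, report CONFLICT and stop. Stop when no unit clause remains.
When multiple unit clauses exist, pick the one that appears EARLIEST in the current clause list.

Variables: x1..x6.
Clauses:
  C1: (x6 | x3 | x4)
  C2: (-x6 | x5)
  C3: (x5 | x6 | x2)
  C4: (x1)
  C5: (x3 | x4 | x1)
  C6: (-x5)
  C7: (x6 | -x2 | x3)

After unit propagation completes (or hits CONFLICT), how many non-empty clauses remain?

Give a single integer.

unit clause [1] forces x1=T; simplify:
  satisfied 2 clause(s); 5 remain; assigned so far: [1]
unit clause [-5] forces x5=F; simplify:
  drop 5 from [-6, 5] -> [-6]
  drop 5 from [5, 6, 2] -> [6, 2]
  satisfied 1 clause(s); 4 remain; assigned so far: [1, 5]
unit clause [-6] forces x6=F; simplify:
  drop 6 from [6, 3, 4] -> [3, 4]
  drop 6 from [6, 2] -> [2]
  drop 6 from [6, -2, 3] -> [-2, 3]
  satisfied 1 clause(s); 3 remain; assigned so far: [1, 5, 6]
unit clause [2] forces x2=T; simplify:
  drop -2 from [-2, 3] -> [3]
  satisfied 1 clause(s); 2 remain; assigned so far: [1, 2, 5, 6]
unit clause [3] forces x3=T; simplify:
  satisfied 2 clause(s); 0 remain; assigned so far: [1, 2, 3, 5, 6]

Answer: 0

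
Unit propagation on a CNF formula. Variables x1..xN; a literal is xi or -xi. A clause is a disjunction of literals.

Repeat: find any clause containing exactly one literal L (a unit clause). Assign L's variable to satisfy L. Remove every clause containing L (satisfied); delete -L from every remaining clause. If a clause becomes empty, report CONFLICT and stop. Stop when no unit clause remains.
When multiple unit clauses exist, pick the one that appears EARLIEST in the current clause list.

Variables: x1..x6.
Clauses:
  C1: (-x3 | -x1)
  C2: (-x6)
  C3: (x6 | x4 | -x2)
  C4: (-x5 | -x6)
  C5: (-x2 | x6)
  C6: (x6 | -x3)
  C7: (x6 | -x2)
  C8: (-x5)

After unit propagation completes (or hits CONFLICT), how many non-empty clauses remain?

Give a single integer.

unit clause [-6] forces x6=F; simplify:
  drop 6 from [6, 4, -2] -> [4, -2]
  drop 6 from [-2, 6] -> [-2]
  drop 6 from [6, -3] -> [-3]
  drop 6 from [6, -2] -> [-2]
  satisfied 2 clause(s); 6 remain; assigned so far: [6]
unit clause [-2] forces x2=F; simplify:
  satisfied 3 clause(s); 3 remain; assigned so far: [2, 6]
unit clause [-3] forces x3=F; simplify:
  satisfied 2 clause(s); 1 remain; assigned so far: [2, 3, 6]
unit clause [-5] forces x5=F; simplify:
  satisfied 1 clause(s); 0 remain; assigned so far: [2, 3, 5, 6]

Answer: 0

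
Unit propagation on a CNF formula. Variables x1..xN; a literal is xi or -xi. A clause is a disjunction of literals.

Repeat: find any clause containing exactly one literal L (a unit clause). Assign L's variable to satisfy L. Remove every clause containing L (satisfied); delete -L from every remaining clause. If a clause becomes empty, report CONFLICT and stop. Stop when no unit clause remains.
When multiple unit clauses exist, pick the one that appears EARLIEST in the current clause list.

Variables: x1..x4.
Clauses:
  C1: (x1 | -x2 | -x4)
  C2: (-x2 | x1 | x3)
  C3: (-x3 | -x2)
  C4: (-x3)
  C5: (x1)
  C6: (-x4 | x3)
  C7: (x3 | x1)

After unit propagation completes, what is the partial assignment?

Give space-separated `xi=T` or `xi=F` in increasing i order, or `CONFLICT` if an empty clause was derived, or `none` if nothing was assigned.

Answer: x1=T x3=F x4=F

Derivation:
unit clause [-3] forces x3=F; simplify:
  drop 3 from [-2, 1, 3] -> [-2, 1]
  drop 3 from [-4, 3] -> [-4]
  drop 3 from [3, 1] -> [1]
  satisfied 2 clause(s); 5 remain; assigned so far: [3]
unit clause [1] forces x1=T; simplify:
  satisfied 4 clause(s); 1 remain; assigned so far: [1, 3]
unit clause [-4] forces x4=F; simplify:
  satisfied 1 clause(s); 0 remain; assigned so far: [1, 3, 4]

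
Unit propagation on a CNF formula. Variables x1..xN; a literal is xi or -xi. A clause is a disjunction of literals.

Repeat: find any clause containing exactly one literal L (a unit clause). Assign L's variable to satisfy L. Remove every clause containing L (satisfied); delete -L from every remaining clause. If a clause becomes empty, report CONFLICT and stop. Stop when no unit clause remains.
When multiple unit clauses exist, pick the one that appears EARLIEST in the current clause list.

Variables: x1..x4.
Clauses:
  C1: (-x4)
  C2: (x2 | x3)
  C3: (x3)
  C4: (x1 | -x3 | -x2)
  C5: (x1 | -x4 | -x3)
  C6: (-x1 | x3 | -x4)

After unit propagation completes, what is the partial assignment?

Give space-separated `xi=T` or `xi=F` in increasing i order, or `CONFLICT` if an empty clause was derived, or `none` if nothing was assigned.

Answer: x3=T x4=F

Derivation:
unit clause [-4] forces x4=F; simplify:
  satisfied 3 clause(s); 3 remain; assigned so far: [4]
unit clause [3] forces x3=T; simplify:
  drop -3 from [1, -3, -2] -> [1, -2]
  satisfied 2 clause(s); 1 remain; assigned so far: [3, 4]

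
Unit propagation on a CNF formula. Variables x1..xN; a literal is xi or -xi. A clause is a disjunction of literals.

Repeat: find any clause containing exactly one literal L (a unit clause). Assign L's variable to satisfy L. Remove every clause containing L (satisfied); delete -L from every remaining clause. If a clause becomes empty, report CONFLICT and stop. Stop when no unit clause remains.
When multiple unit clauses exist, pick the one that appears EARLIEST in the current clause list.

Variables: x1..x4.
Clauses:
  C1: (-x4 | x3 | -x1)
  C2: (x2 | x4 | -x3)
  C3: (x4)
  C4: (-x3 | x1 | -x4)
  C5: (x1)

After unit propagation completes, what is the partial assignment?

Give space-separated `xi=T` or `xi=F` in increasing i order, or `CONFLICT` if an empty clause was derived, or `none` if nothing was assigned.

Answer: x1=T x3=T x4=T

Derivation:
unit clause [4] forces x4=T; simplify:
  drop -4 from [-4, 3, -1] -> [3, -1]
  drop -4 from [-3, 1, -4] -> [-3, 1]
  satisfied 2 clause(s); 3 remain; assigned so far: [4]
unit clause [1] forces x1=T; simplify:
  drop -1 from [3, -1] -> [3]
  satisfied 2 clause(s); 1 remain; assigned so far: [1, 4]
unit clause [3] forces x3=T; simplify:
  satisfied 1 clause(s); 0 remain; assigned so far: [1, 3, 4]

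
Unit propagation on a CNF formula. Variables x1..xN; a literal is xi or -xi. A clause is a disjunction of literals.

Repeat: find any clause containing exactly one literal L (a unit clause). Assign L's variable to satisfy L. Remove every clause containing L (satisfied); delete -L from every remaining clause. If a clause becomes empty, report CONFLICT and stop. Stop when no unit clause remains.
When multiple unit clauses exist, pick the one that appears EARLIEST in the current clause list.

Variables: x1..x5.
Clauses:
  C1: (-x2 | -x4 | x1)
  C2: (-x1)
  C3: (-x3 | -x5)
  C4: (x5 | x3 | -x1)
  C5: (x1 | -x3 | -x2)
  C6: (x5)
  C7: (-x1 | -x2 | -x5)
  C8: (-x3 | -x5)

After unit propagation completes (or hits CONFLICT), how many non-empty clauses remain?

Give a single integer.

unit clause [-1] forces x1=F; simplify:
  drop 1 from [-2, -4, 1] -> [-2, -4]
  drop 1 from [1, -3, -2] -> [-3, -2]
  satisfied 3 clause(s); 5 remain; assigned so far: [1]
unit clause [5] forces x5=T; simplify:
  drop -5 from [-3, -5] -> [-3]
  drop -5 from [-3, -5] -> [-3]
  satisfied 1 clause(s); 4 remain; assigned so far: [1, 5]
unit clause [-3] forces x3=F; simplify:
  satisfied 3 clause(s); 1 remain; assigned so far: [1, 3, 5]

Answer: 1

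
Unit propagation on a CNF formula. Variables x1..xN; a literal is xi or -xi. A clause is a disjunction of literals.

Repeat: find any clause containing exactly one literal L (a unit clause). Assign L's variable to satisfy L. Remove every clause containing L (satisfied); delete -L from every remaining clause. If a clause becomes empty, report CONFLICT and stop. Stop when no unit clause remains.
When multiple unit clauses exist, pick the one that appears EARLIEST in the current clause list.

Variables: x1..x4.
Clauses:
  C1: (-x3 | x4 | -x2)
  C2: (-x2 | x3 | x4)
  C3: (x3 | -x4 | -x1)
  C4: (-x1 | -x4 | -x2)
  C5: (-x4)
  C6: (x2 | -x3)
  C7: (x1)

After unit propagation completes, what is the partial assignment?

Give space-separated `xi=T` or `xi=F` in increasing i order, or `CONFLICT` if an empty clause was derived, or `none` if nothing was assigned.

Answer: x1=T x4=F

Derivation:
unit clause [-4] forces x4=F; simplify:
  drop 4 from [-3, 4, -2] -> [-3, -2]
  drop 4 from [-2, 3, 4] -> [-2, 3]
  satisfied 3 clause(s); 4 remain; assigned so far: [4]
unit clause [1] forces x1=T; simplify:
  satisfied 1 clause(s); 3 remain; assigned so far: [1, 4]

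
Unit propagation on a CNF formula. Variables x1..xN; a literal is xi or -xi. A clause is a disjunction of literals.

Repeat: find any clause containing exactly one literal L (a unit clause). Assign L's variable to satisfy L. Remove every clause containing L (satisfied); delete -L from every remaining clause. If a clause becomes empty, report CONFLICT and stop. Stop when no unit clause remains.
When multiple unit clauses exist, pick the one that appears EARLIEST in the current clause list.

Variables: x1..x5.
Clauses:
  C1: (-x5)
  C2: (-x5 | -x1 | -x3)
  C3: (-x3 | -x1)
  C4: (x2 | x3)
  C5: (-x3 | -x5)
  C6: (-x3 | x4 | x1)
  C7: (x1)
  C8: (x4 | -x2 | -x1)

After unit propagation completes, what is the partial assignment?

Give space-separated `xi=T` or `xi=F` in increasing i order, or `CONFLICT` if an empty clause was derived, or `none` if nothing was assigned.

Answer: x1=T x2=T x3=F x4=T x5=F

Derivation:
unit clause [-5] forces x5=F; simplify:
  satisfied 3 clause(s); 5 remain; assigned so far: [5]
unit clause [1] forces x1=T; simplify:
  drop -1 from [-3, -1] -> [-3]
  drop -1 from [4, -2, -1] -> [4, -2]
  satisfied 2 clause(s); 3 remain; assigned so far: [1, 5]
unit clause [-3] forces x3=F; simplify:
  drop 3 from [2, 3] -> [2]
  satisfied 1 clause(s); 2 remain; assigned so far: [1, 3, 5]
unit clause [2] forces x2=T; simplify:
  drop -2 from [4, -2] -> [4]
  satisfied 1 clause(s); 1 remain; assigned so far: [1, 2, 3, 5]
unit clause [4] forces x4=T; simplify:
  satisfied 1 clause(s); 0 remain; assigned so far: [1, 2, 3, 4, 5]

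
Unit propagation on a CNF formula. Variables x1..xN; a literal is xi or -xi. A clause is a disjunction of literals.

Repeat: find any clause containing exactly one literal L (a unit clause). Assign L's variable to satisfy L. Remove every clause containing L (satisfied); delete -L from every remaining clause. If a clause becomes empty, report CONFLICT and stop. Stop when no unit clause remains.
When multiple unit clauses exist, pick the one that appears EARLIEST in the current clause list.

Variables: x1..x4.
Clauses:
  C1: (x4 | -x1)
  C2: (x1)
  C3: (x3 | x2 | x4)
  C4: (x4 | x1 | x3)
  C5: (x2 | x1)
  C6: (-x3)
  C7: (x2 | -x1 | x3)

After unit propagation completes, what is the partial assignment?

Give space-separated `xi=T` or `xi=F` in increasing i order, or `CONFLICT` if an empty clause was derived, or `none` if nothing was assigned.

Answer: x1=T x2=T x3=F x4=T

Derivation:
unit clause [1] forces x1=T; simplify:
  drop -1 from [4, -1] -> [4]
  drop -1 from [2, -1, 3] -> [2, 3]
  satisfied 3 clause(s); 4 remain; assigned so far: [1]
unit clause [4] forces x4=T; simplify:
  satisfied 2 clause(s); 2 remain; assigned so far: [1, 4]
unit clause [-3] forces x3=F; simplify:
  drop 3 from [2, 3] -> [2]
  satisfied 1 clause(s); 1 remain; assigned so far: [1, 3, 4]
unit clause [2] forces x2=T; simplify:
  satisfied 1 clause(s); 0 remain; assigned so far: [1, 2, 3, 4]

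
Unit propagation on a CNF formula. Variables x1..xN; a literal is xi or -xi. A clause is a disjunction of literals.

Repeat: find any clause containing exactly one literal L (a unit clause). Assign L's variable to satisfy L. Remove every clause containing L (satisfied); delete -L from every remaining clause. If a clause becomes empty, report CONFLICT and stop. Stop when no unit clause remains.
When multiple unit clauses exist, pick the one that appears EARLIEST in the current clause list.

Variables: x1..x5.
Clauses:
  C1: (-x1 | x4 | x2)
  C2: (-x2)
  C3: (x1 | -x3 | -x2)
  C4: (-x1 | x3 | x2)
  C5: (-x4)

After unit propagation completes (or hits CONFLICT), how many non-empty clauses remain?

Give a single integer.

unit clause [-2] forces x2=F; simplify:
  drop 2 from [-1, 4, 2] -> [-1, 4]
  drop 2 from [-1, 3, 2] -> [-1, 3]
  satisfied 2 clause(s); 3 remain; assigned so far: [2]
unit clause [-4] forces x4=F; simplify:
  drop 4 from [-1, 4] -> [-1]
  satisfied 1 clause(s); 2 remain; assigned so far: [2, 4]
unit clause [-1] forces x1=F; simplify:
  satisfied 2 clause(s); 0 remain; assigned so far: [1, 2, 4]

Answer: 0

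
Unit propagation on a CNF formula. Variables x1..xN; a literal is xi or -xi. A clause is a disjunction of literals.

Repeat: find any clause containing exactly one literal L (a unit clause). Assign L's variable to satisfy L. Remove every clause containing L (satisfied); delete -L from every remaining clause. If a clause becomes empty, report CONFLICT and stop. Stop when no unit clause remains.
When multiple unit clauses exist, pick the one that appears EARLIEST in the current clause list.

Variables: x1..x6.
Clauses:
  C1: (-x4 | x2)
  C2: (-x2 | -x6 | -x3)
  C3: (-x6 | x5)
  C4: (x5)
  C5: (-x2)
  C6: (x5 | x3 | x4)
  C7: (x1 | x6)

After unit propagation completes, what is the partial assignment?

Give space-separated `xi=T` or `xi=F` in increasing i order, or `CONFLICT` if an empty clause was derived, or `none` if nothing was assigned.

unit clause [5] forces x5=T; simplify:
  satisfied 3 clause(s); 4 remain; assigned so far: [5]
unit clause [-2] forces x2=F; simplify:
  drop 2 from [-4, 2] -> [-4]
  satisfied 2 clause(s); 2 remain; assigned so far: [2, 5]
unit clause [-4] forces x4=F; simplify:
  satisfied 1 clause(s); 1 remain; assigned so far: [2, 4, 5]

Answer: x2=F x4=F x5=T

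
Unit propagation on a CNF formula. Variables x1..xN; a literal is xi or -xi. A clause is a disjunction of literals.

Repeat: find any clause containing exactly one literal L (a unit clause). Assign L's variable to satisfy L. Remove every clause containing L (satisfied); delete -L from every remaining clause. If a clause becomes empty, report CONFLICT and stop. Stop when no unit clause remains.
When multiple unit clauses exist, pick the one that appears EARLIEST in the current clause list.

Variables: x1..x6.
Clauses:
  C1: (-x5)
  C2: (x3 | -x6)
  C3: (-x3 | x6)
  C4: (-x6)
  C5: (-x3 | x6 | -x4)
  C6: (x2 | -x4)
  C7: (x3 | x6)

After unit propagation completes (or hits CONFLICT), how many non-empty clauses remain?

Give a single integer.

Answer: 1

Derivation:
unit clause [-5] forces x5=F; simplify:
  satisfied 1 clause(s); 6 remain; assigned so far: [5]
unit clause [-6] forces x6=F; simplify:
  drop 6 from [-3, 6] -> [-3]
  drop 6 from [-3, 6, -4] -> [-3, -4]
  drop 6 from [3, 6] -> [3]
  satisfied 2 clause(s); 4 remain; assigned so far: [5, 6]
unit clause [-3] forces x3=F; simplify:
  drop 3 from [3] -> [] (empty!)
  satisfied 2 clause(s); 2 remain; assigned so far: [3, 5, 6]
CONFLICT (empty clause)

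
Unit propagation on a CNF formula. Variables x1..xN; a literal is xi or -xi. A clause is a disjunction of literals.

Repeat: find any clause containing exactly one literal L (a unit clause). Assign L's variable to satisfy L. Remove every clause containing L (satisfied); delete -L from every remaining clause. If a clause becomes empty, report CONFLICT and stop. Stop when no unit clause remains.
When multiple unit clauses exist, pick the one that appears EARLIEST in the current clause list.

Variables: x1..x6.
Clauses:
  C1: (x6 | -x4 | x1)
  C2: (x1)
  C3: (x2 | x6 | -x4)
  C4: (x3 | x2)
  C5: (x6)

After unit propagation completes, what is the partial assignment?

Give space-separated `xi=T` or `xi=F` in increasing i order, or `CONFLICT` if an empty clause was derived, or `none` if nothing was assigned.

unit clause [1] forces x1=T; simplify:
  satisfied 2 clause(s); 3 remain; assigned so far: [1]
unit clause [6] forces x6=T; simplify:
  satisfied 2 clause(s); 1 remain; assigned so far: [1, 6]

Answer: x1=T x6=T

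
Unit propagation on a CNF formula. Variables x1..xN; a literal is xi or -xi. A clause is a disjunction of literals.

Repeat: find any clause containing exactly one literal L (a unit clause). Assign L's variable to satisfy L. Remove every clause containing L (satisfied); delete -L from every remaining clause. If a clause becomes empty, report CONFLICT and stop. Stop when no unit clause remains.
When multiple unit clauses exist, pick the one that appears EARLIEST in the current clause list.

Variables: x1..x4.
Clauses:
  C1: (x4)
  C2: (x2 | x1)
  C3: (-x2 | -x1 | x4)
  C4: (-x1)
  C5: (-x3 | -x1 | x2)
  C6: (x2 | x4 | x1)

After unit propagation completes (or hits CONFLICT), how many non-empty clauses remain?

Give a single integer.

unit clause [4] forces x4=T; simplify:
  satisfied 3 clause(s); 3 remain; assigned so far: [4]
unit clause [-1] forces x1=F; simplify:
  drop 1 from [2, 1] -> [2]
  satisfied 2 clause(s); 1 remain; assigned so far: [1, 4]
unit clause [2] forces x2=T; simplify:
  satisfied 1 clause(s); 0 remain; assigned so far: [1, 2, 4]

Answer: 0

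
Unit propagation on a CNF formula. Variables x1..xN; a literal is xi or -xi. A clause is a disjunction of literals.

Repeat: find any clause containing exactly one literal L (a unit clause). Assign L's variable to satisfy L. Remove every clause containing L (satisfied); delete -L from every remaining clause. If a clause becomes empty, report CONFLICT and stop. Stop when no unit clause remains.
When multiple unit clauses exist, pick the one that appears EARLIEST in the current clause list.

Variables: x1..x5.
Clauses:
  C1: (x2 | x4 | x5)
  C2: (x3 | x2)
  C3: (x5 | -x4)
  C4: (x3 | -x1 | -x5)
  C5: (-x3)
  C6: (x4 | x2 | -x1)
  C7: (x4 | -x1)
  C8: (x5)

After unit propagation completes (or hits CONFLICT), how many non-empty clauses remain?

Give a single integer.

unit clause [-3] forces x3=F; simplify:
  drop 3 from [3, 2] -> [2]
  drop 3 from [3, -1, -5] -> [-1, -5]
  satisfied 1 clause(s); 7 remain; assigned so far: [3]
unit clause [2] forces x2=T; simplify:
  satisfied 3 clause(s); 4 remain; assigned so far: [2, 3]
unit clause [5] forces x5=T; simplify:
  drop -5 from [-1, -5] -> [-1]
  satisfied 2 clause(s); 2 remain; assigned so far: [2, 3, 5]
unit clause [-1] forces x1=F; simplify:
  satisfied 2 clause(s); 0 remain; assigned so far: [1, 2, 3, 5]

Answer: 0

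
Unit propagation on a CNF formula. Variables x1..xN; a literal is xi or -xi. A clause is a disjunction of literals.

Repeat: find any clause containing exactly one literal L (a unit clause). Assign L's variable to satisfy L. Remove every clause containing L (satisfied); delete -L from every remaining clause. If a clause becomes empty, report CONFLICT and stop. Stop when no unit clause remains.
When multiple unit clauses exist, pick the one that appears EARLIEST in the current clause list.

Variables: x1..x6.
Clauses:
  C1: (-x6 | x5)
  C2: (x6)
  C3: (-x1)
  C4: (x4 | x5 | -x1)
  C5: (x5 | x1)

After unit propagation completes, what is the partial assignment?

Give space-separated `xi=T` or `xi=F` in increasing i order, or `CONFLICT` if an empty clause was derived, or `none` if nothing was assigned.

Answer: x1=F x5=T x6=T

Derivation:
unit clause [6] forces x6=T; simplify:
  drop -6 from [-6, 5] -> [5]
  satisfied 1 clause(s); 4 remain; assigned so far: [6]
unit clause [5] forces x5=T; simplify:
  satisfied 3 clause(s); 1 remain; assigned so far: [5, 6]
unit clause [-1] forces x1=F; simplify:
  satisfied 1 clause(s); 0 remain; assigned so far: [1, 5, 6]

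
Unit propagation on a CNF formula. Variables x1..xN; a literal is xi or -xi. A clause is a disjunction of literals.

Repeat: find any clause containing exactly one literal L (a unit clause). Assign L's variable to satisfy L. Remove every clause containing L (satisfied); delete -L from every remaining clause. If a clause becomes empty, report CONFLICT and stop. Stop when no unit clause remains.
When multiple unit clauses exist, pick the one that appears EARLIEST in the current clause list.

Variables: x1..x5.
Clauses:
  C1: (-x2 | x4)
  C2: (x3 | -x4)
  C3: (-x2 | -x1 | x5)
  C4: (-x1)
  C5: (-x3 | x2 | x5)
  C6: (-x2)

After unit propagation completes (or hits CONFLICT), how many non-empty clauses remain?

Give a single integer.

unit clause [-1] forces x1=F; simplify:
  satisfied 2 clause(s); 4 remain; assigned so far: [1]
unit clause [-2] forces x2=F; simplify:
  drop 2 from [-3, 2, 5] -> [-3, 5]
  satisfied 2 clause(s); 2 remain; assigned so far: [1, 2]

Answer: 2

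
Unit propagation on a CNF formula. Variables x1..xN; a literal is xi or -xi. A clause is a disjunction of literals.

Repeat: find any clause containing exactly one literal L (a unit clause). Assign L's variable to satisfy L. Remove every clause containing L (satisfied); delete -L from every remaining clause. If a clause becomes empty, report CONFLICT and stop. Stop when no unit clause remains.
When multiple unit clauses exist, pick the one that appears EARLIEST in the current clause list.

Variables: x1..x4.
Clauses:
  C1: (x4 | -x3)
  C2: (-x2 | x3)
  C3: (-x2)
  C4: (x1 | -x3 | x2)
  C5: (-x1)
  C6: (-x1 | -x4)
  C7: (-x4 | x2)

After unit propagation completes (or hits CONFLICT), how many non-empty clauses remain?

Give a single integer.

Answer: 0

Derivation:
unit clause [-2] forces x2=F; simplify:
  drop 2 from [1, -3, 2] -> [1, -3]
  drop 2 from [-4, 2] -> [-4]
  satisfied 2 clause(s); 5 remain; assigned so far: [2]
unit clause [-1] forces x1=F; simplify:
  drop 1 from [1, -3] -> [-3]
  satisfied 2 clause(s); 3 remain; assigned so far: [1, 2]
unit clause [-3] forces x3=F; simplify:
  satisfied 2 clause(s); 1 remain; assigned so far: [1, 2, 3]
unit clause [-4] forces x4=F; simplify:
  satisfied 1 clause(s); 0 remain; assigned so far: [1, 2, 3, 4]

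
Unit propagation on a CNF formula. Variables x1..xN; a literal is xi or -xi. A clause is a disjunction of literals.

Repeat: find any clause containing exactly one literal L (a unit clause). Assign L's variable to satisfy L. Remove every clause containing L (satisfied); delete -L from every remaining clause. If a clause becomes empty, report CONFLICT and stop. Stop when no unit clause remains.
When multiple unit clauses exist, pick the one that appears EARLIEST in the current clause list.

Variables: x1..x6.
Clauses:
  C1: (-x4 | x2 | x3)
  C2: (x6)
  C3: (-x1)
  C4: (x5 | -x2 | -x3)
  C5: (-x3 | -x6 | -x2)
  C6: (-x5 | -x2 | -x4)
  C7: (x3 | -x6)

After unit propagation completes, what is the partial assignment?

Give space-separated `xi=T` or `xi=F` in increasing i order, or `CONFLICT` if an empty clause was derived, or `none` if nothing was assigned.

Answer: x1=F x2=F x3=T x6=T

Derivation:
unit clause [6] forces x6=T; simplify:
  drop -6 from [-3, -6, -2] -> [-3, -2]
  drop -6 from [3, -6] -> [3]
  satisfied 1 clause(s); 6 remain; assigned so far: [6]
unit clause [-1] forces x1=F; simplify:
  satisfied 1 clause(s); 5 remain; assigned so far: [1, 6]
unit clause [3] forces x3=T; simplify:
  drop -3 from [5, -2, -3] -> [5, -2]
  drop -3 from [-3, -2] -> [-2]
  satisfied 2 clause(s); 3 remain; assigned so far: [1, 3, 6]
unit clause [-2] forces x2=F; simplify:
  satisfied 3 clause(s); 0 remain; assigned so far: [1, 2, 3, 6]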